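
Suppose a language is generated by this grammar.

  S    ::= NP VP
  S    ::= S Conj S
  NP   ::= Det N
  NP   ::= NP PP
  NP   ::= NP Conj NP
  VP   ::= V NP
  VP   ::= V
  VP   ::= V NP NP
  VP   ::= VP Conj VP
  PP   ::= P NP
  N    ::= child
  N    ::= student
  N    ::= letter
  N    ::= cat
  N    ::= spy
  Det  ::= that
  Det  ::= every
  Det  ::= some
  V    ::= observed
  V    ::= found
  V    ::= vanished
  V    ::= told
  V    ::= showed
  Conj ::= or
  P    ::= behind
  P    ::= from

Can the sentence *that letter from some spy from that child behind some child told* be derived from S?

Grammatical

S
  NP
    NP
      Det: that
      N: letter
    PP
      P: from
      NP
        NP
          Det: some
          N: spy
        PP
          P: from
          NP
            NP
              Det: that
              N: child
            PP
              P: behind
              NP
                Det: some
                N: child
  VP
    V: told
Every word is introduced by a lexical rule and the phrasal rules combine the resulting categories into a single S.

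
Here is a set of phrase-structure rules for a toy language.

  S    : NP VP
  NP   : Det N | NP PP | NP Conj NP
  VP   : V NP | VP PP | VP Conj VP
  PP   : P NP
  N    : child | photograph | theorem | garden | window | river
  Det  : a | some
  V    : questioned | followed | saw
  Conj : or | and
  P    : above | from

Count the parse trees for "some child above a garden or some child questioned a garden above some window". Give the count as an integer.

4

Two of the 4 distinct bracketings:
[S [NP [NP [Det some] [N child]] [PP [P above] [NP [NP [Det a] [N garden]] [Conj or] [NP [Det some] [N child]]]]] [VP [V questioned] [NP [NP [Det a] [N garden]] [PP [P above] [NP [Det some] [N window]]]]]]
[S [NP [NP [Det some] [N child]] [PP [P above] [NP [NP [Det a] [N garden]] [Conj or] [NP [Det some] [N child]]]]] [VP [VP [V questioned] [NP [Det a] [N garden]]] [PP [P above] [NP [Det some] [N window]]]]]
The difference turns on whether VP → VP PP is used at the relevant span, versus an alternative expansion of VP.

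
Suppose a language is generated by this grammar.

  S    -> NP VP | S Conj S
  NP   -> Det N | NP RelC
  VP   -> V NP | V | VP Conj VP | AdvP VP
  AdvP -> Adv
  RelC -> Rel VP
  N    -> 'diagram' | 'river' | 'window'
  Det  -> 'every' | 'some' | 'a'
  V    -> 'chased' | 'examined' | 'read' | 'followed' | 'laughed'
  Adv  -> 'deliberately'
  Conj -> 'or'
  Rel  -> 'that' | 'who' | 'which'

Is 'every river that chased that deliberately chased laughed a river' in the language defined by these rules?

Grammatical

S
  NP
    NP
      NP
        Det: every
        N: river
      RelC
        Rel: that
        VP
          V: chased
    RelC
      Rel: that
      VP
        AdvP
          Adv: deliberately
        VP
          V: chased
  VP
    V: laughed
    NP
      Det: a
      N: river
Every word is introduced by a lexical rule and the phrasal rules combine the resulting categories into a single S.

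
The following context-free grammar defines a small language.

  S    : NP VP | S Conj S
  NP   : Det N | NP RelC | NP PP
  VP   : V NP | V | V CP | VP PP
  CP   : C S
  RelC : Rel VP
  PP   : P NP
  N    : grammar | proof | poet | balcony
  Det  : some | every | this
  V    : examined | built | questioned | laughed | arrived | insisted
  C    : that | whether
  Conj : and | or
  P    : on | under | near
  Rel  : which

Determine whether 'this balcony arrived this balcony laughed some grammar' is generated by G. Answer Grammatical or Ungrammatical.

Ungrammatical

For S → NP VP, the only prefix that parses as NP is 'this balcony', but the remainder 'arrived this balcony laughed some grammar' is not a VP under these rules. The alternative S rule S → S Conj S likewise has no satisfying split.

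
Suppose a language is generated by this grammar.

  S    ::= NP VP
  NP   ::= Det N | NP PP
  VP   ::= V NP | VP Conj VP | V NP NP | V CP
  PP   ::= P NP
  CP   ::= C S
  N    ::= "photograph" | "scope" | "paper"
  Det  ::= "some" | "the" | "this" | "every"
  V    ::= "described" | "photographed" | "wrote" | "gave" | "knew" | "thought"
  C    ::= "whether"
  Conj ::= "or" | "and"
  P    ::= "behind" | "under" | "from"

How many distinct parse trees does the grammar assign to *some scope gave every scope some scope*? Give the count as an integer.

1

[S [NP [Det some] [N scope]] [VP [V gave] [NP [Det every] [N scope]] [NP [Det some] [N scope]]]]
No rule offers an alternative attachment or grouping for any span, so this is the only derivation.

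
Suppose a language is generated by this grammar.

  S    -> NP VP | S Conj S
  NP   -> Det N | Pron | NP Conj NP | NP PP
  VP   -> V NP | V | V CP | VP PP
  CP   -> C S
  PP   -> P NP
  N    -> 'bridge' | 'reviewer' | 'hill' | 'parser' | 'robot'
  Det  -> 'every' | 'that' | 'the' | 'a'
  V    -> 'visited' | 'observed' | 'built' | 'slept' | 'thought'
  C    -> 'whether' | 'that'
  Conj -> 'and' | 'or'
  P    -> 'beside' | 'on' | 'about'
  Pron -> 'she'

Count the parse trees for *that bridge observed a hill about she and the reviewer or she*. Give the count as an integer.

7

Two of the 7 distinct bracketings:
[S [NP [Det that] [N bridge]] [VP [V observed] [NP [NP [NP [Det a] [N hill]] [PP [P about] [NP [Pron she]]]] [Conj and] [NP [NP [Det the] [N reviewer]] [Conj or] [NP [Pron she]]]]]]
[S [NP [Det that] [N bridge]] [VP [V observed] [NP [NP [NP [NP [Det a] [N hill]] [PP [P about] [NP [Pron she]]]] [Conj and] [NP [Det the] [N reviewer]]] [Conj or] [NP [Pron she]]]]]
The trees differ in how a recursive rule is bracketed over the same span.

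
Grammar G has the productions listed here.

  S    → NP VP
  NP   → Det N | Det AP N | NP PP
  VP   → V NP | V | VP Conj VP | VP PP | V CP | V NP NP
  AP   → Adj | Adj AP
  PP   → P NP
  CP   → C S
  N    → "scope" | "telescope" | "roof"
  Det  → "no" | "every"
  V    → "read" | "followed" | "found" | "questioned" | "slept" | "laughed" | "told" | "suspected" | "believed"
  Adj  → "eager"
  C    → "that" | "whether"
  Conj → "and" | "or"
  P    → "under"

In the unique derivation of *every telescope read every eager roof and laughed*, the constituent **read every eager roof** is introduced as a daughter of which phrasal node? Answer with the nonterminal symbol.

S
  NP
    Det: every
    N: telescope
  VP
    VP
      V: read
      NP
        Det: every
        AP
          Adj: eager
        N: roof
    Conj: and
    VP
      V: laughed
The span 'read every eager roof' is the VP node built by VP → V NP.
Its mother is the VP built by VP → VP Conj VP.

VP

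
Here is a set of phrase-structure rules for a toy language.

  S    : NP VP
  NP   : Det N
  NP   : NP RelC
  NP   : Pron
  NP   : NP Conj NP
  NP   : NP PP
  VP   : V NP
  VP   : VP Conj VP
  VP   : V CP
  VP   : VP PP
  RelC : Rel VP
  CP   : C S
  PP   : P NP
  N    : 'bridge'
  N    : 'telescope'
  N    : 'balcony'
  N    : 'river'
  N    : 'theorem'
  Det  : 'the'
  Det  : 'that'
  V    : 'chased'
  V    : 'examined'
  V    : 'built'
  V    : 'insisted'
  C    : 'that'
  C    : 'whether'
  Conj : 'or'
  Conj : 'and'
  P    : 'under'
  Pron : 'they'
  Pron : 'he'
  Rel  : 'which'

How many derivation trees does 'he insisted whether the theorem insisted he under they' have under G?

3

Two of the 3 distinct bracketings:
[S [NP [Pron he]] [VP [V insisted] [CP [C whether] [S [NP [Det the] [N theorem]] [VP [V insisted] [NP [NP [Pron he]] [PP [P under] [NP [Pron they]]]]]]]]]
[S [NP [Pron he]] [VP [V insisted] [CP [C whether] [S [NP [Det the] [N theorem]] [VP [VP [V insisted] [NP [Pron he]]] [PP [P under] [NP [Pron they]]]]]]]]
The difference turns on whether NP → NP PP is used at the relevant span, versus an alternative expansion of NP.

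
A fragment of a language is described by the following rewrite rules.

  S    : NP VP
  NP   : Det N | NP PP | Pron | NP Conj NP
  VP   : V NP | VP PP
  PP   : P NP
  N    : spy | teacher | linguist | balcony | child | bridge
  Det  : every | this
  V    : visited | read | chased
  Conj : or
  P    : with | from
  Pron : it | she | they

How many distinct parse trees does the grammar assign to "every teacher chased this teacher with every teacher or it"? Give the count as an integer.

Two of the 3 distinct bracketings:
[S [NP [Det every] [N teacher]] [VP [V chased] [NP [NP [Det this] [N teacher]] [PP [P with] [NP [NP [Det every] [N teacher]] [Conj or] [NP [Pron it]]]]]]]
[S [NP [Det every] [N teacher]] [VP [V chased] [NP [NP [NP [Det this] [N teacher]] [PP [P with] [NP [Det every] [N teacher]]]] [Conj or] [NP [Pron it]]]]]
The trees differ in how a recursive rule is bracketed over the same span.

3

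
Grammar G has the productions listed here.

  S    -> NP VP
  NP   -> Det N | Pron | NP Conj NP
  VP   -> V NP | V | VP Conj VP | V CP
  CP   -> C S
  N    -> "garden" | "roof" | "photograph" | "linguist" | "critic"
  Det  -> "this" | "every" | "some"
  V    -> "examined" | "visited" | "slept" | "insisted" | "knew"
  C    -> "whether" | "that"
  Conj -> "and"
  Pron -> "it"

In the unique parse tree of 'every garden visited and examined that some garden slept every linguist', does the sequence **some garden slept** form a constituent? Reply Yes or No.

[S [NP [Det every] [N garden]] [VP [VP [V visited]] [Conj and] [VP [V examined] [CP [C that] [S [NP [Det some] [N garden]] [VP [V slept] [NP [Det every] [N linguist]]]]]]]]
The smallest constituent containing 'some garden slept' is the S spanning 'some garden slept every linguist'; no single node in the tree dominates exactly the given words.

No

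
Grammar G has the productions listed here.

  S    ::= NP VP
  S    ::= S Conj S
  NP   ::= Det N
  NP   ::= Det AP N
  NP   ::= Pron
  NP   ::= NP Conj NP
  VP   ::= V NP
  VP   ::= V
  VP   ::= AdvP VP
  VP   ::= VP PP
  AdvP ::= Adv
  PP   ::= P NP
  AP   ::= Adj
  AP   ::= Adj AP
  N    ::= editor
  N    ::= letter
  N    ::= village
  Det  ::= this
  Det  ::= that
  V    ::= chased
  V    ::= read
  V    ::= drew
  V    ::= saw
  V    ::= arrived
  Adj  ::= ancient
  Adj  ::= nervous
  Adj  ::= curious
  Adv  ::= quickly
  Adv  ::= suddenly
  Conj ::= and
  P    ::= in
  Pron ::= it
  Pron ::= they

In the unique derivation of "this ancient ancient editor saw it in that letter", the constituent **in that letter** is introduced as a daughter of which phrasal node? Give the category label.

S
  NP
    Det: this
    AP
      Adj: ancient
      AP
        Adj: ancient
    N: editor
  VP
    VP
      V: saw
      NP
        Pron: it
    PP
      P: in
      NP
        Det: that
        N: letter
The span 'in that letter' is the PP node built by PP → P NP.
Its mother is the VP built by VP → VP PP.

VP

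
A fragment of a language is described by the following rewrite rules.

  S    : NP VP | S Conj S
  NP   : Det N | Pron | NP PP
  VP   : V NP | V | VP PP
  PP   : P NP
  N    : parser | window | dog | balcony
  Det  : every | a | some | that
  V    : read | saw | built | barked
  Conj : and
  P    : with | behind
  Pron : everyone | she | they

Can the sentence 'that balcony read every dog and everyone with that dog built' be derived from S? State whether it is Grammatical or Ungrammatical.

[S [S [NP [Det that] [N balcony]] [VP [V read] [NP [Det every] [N dog]]]] [Conj and] [S [NP [NP [Pron everyone]] [PP [P with] [NP [Det that] [N dog]]]] [VP [V built]]]]
Every word is introduced by a lexical rule and the phrasal rules combine the resulting categories into a single S.

Grammatical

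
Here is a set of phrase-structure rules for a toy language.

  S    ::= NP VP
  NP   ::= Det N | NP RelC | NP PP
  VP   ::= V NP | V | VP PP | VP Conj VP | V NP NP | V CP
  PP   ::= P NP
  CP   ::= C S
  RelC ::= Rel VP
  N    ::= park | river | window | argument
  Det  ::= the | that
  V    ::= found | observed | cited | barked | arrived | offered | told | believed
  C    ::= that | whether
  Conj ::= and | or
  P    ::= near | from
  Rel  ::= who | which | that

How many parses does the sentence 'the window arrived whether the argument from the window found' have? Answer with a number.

[S [NP [Det the] [N window]] [VP [V arrived] [CP [C whether] [S [NP [NP [Det the] [N argument]] [PP [P from] [NP [Det the] [N window]]]] [VP [V found]]]]]]
No rule offers an alternative attachment or grouping for any span, so this is the only derivation.

1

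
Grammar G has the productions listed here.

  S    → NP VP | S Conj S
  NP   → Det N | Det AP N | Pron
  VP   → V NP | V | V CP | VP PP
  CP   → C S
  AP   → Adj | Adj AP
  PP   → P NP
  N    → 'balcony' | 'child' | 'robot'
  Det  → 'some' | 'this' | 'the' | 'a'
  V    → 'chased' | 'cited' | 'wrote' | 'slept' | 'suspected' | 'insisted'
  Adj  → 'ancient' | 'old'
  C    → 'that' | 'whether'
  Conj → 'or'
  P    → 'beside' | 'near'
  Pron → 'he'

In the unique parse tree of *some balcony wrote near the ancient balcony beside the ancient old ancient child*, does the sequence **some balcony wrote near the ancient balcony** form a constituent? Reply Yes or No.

[S [NP [Det some] [N balcony]] [VP [VP [VP [V wrote]] [PP [P near] [NP [Det the] [AP [Adj ancient]] [N balcony]]]] [PP [P beside] [NP [Det the] [AP [Adj ancient] [AP [Adj old] [AP [Adj ancient]]]] [N child]]]]]
The smallest constituent containing 'some balcony wrote near the ancient balcony' is the S spanning 'some balcony wrote near the ancient balcony beside the ancient old ancient child'; no single node in the tree dominates exactly the given words.

No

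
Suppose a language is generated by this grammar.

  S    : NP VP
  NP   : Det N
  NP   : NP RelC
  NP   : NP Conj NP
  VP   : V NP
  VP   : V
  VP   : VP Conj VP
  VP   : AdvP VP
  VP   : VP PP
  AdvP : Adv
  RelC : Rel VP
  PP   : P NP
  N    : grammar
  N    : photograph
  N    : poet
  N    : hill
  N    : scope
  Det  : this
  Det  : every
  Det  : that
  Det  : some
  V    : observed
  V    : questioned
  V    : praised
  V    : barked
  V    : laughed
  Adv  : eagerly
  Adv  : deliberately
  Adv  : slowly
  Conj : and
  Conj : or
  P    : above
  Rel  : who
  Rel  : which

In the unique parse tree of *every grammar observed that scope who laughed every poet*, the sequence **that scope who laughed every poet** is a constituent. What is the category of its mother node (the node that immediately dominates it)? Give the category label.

VP

S
  NP
    Det: every
    N: grammar
  VP
    V: observed
    NP
      NP
        Det: that
        N: scope
      RelC
        Rel: who
        VP
          V: laughed
          NP
            Det: every
            N: poet
The span 'that scope who laughed every poet' is the NP node built by NP → NP RelC.
Its mother is the VP built by VP → V NP.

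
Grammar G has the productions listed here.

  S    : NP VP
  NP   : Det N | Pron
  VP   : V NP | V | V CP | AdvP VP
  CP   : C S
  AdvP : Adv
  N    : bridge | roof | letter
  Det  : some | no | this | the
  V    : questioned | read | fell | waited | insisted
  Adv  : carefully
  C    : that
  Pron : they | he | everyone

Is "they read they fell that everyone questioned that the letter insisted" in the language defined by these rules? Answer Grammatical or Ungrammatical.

For S → NP VP, the only prefix that parses as NP is 'they', but the remainder 'read they fell that everyone questioned that the letter insisted' is not a VP under these rules.

Ungrammatical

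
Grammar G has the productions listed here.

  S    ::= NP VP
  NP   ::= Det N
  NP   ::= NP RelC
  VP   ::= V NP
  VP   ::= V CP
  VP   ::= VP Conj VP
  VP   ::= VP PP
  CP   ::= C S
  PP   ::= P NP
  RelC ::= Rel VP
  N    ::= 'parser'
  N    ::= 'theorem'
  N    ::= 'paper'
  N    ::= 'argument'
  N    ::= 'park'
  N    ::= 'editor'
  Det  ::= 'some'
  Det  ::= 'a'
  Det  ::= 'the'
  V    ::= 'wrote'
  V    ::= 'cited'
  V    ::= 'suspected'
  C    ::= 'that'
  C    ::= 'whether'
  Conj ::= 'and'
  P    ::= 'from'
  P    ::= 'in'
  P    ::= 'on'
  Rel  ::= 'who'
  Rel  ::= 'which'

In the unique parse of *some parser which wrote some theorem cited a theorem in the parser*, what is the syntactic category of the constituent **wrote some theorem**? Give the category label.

S
  NP
    NP
      Det: some
      N: parser
    RelC
      Rel: which
      VP
        V: wrote
        NP
          Det: some
          N: theorem
  VP
    VP
      V: cited
      NP
        Det: a
        N: theorem
    PP
      P: in
      NP
        Det: the
        N: parser
The span 'wrote some theorem' is the VP node built by VP → V NP.

VP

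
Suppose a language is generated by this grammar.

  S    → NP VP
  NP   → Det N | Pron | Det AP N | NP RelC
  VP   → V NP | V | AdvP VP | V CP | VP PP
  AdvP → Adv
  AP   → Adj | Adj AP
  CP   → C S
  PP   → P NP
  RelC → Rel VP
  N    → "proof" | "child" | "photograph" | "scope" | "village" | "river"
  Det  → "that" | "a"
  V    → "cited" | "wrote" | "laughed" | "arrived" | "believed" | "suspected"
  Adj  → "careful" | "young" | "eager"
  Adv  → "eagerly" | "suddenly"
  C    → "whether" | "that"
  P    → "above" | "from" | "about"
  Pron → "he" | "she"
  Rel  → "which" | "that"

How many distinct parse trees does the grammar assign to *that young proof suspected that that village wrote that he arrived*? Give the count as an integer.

1

[S [NP [Det that] [AP [Adj young]] [N proof]] [VP [V suspected] [CP [C that] [S [NP [Det that] [N village]] [VP [V wrote] [CP [C that] [S [NP [Pron he]] [VP [V arrived]]]]]]]]]
No rule offers an alternative attachment or grouping for any span, so this is the only derivation.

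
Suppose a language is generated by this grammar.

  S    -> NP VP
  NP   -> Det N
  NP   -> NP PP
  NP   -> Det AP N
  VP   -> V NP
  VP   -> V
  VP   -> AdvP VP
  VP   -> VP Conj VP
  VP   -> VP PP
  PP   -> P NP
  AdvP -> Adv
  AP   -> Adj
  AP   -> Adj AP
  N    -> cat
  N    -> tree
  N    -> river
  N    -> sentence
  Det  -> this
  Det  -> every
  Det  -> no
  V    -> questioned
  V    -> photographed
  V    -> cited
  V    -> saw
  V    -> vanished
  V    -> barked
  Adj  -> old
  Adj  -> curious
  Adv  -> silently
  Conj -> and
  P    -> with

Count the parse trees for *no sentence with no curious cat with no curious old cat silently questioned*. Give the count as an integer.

2

The two bracketings:
[S [NP [NP [Det no] [N sentence]] [PP [P with] [NP [NP [Det no] [AP [Adj curious]] [N cat]] [PP [P with] [NP [Det no] [AP [Adj curious] [AP [Adj old]]] [N cat]]]]]] [VP [AdvP [Adv silently]] [VP [V questioned]]]]
[S [NP [NP [NP [Det no] [N sentence]] [PP [P with] [NP [Det no] [AP [Adj curious]] [N cat]]]] [PP [P with] [NP [Det no] [AP [Adj curious] [AP [Adj old]]] [N cat]]]] [VP [AdvP [Adv silently]] [VP [V questioned]]]]
The trees differ in how a recursive rule is bracketed over the same span.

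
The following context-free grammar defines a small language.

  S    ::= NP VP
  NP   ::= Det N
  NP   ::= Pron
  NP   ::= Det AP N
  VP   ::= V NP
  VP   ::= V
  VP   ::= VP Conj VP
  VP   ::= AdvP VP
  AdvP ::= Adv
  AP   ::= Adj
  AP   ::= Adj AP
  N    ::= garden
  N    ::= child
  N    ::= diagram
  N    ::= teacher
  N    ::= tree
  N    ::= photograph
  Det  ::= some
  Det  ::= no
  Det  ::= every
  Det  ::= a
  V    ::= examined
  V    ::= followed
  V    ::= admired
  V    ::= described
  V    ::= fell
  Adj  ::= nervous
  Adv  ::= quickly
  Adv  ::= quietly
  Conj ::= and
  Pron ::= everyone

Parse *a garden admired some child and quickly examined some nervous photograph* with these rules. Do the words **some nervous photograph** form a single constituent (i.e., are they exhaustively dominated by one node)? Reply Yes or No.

Yes

[S [NP [Det a] [N garden]] [VP [VP [V admired] [NP [Det some] [N child]]] [Conj and] [VP [AdvP [Adv quickly]] [VP [V examined] [NP [Det some] [AP [Adj nervous]] [N photograph]]]]]]
The words 'some nervous photograph' are exhaustively dominated by a single NP node (built by NP → Det AP N), so they form a constituent.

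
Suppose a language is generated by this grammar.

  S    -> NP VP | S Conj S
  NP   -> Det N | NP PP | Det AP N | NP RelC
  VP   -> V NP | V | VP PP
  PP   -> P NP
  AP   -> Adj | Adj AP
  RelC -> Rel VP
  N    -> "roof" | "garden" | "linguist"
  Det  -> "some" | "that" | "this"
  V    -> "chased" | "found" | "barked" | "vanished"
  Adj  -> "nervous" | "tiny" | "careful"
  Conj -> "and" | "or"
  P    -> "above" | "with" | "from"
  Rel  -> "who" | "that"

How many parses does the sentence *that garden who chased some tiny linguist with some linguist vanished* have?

3

Two of the 3 distinct bracketings:
[S [NP [NP [NP [Det that] [N garden]] [RelC [Rel who] [VP [V chased] [NP [Det some] [AP [Adj tiny]] [N linguist]]]]] [PP [P with] [NP [Det some] [N linguist]]]] [VP [V vanished]]]
[S [NP [NP [Det that] [N garden]] [RelC [Rel who] [VP [V chased] [NP [NP [Det some] [AP [Adj tiny]] [N linguist]] [PP [P with] [NP [Det some] [N linguist]]]]]]] [VP [V vanished]]]
The trees differ in how a recursive rule is bracketed over the same span.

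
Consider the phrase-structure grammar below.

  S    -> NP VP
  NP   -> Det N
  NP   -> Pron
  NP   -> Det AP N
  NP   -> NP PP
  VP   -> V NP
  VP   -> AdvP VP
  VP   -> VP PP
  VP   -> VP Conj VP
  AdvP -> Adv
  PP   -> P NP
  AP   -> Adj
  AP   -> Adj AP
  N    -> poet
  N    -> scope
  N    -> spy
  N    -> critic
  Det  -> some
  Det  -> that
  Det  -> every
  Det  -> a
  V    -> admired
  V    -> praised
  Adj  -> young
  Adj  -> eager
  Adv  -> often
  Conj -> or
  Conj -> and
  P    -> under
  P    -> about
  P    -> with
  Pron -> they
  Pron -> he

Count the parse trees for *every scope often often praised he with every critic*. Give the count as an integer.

Two of the 4 distinct bracketings:
[S [NP [Det every] [N scope]] [VP [AdvP [Adv often]] [VP [AdvP [Adv often]] [VP [V praised] [NP [NP [Pron he]] [PP [P with] [NP [Det every] [N critic]]]]]]]]
[S [NP [Det every] [N scope]] [VP [AdvP [Adv often]] [VP [AdvP [Adv often]] [VP [VP [V praised] [NP [Pron he]]] [PP [P with] [NP [Det every] [N critic]]]]]]]
The difference turns on whether NP → NP PP is used at the relevant span, versus an alternative expansion of NP.

4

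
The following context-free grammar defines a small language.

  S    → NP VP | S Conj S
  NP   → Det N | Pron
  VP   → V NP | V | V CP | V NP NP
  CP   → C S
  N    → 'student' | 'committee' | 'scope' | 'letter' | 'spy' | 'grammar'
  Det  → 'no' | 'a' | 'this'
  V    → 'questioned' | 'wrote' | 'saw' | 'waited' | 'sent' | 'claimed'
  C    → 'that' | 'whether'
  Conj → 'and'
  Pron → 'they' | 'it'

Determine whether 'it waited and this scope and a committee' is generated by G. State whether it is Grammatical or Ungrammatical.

Ungrammatical

For S → NP VP, the only prefix that parses as NP is 'it', but the remainder 'waited and this scope and a committee' is not a VP under these rules. The alternative S rule S → S Conj S likewise has no satisfying split.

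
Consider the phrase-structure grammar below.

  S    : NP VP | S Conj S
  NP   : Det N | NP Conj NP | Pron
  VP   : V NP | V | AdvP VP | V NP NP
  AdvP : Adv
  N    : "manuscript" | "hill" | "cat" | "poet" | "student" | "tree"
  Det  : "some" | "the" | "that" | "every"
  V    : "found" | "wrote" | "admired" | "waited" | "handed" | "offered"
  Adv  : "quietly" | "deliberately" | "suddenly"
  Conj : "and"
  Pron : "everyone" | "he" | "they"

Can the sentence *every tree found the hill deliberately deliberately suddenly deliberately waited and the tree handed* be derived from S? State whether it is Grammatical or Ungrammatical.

Ungrammatical

For S → NP VP, the only prefix that parses as NP is 'every tree', but the remainder 'found the hill deliberately deliberately suddenly deliberately waited and the tree handed' is not a VP under these rules. The alternative S rule S → S Conj S likewise has no satisfying split.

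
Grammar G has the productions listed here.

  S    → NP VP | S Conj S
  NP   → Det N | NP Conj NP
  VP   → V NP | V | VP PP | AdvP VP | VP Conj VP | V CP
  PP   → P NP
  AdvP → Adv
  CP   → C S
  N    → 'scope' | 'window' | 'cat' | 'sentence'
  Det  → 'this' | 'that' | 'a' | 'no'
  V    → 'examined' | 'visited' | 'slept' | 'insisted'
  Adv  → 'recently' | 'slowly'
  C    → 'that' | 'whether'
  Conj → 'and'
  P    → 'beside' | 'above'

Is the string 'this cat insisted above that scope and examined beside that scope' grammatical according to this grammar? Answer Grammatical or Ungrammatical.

[S [NP [Det this] [N cat]] [VP [VP [VP [VP [V insisted]] [PP [P above] [NP [Det that] [N scope]]]] [Conj and] [VP [V examined]]] [PP [P beside] [NP [Det that] [N scope]]]]]
Every word is introduced by a lexical rule and the phrasal rules combine the resulting categories into a single S.

Grammatical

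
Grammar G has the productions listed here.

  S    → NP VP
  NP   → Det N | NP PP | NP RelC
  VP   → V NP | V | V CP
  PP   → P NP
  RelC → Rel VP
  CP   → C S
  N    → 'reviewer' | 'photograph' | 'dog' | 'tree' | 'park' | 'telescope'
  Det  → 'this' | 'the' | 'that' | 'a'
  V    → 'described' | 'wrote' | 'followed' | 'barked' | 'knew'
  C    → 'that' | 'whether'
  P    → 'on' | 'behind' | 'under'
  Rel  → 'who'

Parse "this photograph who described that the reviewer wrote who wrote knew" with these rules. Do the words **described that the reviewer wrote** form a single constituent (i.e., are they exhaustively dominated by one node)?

[S [NP [NP [NP [Det this] [N photograph]] [RelC [Rel who] [VP [V described] [CP [C that] [S [NP [Det the] [N reviewer]] [VP [V wrote]]]]]]] [RelC [Rel who] [VP [V wrote]]]] [VP [V knew]]]
The words 'described that the reviewer wrote' are exhaustively dominated by a single VP node (built by VP → V CP), so they form a constituent.

Yes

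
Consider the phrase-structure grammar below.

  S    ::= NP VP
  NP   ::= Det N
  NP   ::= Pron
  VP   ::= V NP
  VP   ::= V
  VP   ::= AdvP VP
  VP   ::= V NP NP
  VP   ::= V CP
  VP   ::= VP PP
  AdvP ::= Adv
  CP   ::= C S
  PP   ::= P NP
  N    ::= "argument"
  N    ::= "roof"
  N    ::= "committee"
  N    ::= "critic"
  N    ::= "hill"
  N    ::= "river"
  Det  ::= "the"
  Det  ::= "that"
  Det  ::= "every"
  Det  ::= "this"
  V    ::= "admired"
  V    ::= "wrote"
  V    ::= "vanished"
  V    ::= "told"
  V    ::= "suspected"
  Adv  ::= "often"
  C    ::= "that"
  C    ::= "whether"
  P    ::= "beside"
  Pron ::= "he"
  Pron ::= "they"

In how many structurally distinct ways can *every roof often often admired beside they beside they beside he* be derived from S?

10

Two of the 10 distinct bracketings:
[S [NP [Det every] [N roof]] [VP [AdvP [Adv often]] [VP [AdvP [Adv often]] [VP [VP [VP [VP [V admired]] [PP [P beside] [NP [Pron they]]]] [PP [P beside] [NP [Pron they]]]] [PP [P beside] [NP [Pron he]]]]]]]
[S [NP [Det every] [N roof]] [VP [AdvP [Adv often]] [VP [VP [AdvP [Adv often]] [VP [VP [VP [V admired]] [PP [P beside] [NP [Pron they]]]] [PP [P beside] [NP [Pron they]]]]] [PP [P beside] [NP [Pron he]]]]]]
The trees differ in how a recursive rule is bracketed over the same span.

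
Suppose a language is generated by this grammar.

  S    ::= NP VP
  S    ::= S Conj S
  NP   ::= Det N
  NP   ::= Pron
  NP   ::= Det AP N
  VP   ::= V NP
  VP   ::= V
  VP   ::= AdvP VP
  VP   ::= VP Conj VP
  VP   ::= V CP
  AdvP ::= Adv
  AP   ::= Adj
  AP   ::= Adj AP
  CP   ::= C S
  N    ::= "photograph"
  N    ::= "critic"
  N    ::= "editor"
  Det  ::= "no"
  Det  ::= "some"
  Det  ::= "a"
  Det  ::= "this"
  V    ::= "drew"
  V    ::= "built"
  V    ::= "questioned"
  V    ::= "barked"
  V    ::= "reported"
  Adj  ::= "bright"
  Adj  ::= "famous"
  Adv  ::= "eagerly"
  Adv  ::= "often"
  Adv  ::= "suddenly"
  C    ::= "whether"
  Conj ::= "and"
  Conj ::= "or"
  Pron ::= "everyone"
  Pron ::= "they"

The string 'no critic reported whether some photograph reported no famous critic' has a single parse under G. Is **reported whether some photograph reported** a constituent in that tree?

No

[S [NP [Det no] [N critic]] [VP [V reported] [CP [C whether] [S [NP [Det some] [N photograph]] [VP [V reported] [NP [Det no] [AP [Adj famous]] [N critic]]]]]]]
The smallest constituent containing 'reported whether some photograph reported' is the VP spanning 'reported whether some photograph reported no famous critic'; no single node in the tree dominates exactly the given words.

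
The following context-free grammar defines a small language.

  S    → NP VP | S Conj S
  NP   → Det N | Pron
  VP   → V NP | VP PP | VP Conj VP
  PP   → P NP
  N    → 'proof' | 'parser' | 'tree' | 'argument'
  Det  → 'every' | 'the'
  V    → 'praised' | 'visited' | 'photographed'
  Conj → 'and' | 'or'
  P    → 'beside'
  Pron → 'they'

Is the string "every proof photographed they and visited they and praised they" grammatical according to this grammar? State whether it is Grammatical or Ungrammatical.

[S [NP [Det every] [N proof]] [VP [VP [V photographed] [NP [Pron they]]] [Conj and] [VP [VP [V visited] [NP [Pron they]]] [Conj and] [VP [V praised] [NP [Pron they]]]]]]
Every word is introduced by a lexical rule and the phrasal rules combine the resulting categories into a single S.

Grammatical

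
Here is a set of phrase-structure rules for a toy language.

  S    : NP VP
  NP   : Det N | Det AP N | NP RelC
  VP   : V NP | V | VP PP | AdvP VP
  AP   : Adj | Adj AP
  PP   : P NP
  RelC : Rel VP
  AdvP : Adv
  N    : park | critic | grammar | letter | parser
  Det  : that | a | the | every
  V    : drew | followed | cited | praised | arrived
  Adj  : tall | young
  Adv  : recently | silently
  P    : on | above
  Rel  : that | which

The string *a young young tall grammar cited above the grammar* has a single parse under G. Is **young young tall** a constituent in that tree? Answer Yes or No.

Yes

[S [NP [Det a] [AP [Adj young] [AP [Adj young] [AP [Adj tall]]]] [N grammar]] [VP [VP [V cited]] [PP [P above] [NP [Det the] [N grammar]]]]]
The words 'young young tall' are exhaustively dominated by a single AP node (built by AP → Adj AP), so they form a constituent.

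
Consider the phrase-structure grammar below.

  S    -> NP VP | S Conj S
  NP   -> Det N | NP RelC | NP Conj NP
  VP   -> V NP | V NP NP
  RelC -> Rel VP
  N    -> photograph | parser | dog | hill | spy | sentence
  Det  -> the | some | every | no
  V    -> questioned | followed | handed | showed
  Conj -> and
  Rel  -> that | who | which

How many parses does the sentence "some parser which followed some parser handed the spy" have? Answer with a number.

[S [NP [NP [Det some] [N parser]] [RelC [Rel which] [VP [V followed] [NP [Det some] [N parser]]]]] [VP [V handed] [NP [Det the] [N spy]]]]
No rule offers an alternative attachment or grouping for any span, so this is the only derivation.

1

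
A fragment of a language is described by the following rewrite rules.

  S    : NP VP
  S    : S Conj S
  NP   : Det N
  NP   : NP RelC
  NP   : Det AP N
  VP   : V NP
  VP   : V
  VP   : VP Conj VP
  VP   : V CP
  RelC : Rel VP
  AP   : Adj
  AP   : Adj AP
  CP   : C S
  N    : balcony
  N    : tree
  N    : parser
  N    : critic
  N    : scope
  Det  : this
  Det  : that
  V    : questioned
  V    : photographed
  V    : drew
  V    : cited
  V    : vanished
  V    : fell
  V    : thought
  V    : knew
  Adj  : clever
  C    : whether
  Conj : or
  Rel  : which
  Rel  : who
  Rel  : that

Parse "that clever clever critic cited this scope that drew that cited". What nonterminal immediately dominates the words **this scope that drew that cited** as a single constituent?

[S [NP [Det that] [AP [Adj clever] [AP [Adj clever]]] [N critic]] [VP [V cited] [NP [NP [NP [Det this] [N scope]] [RelC [Rel that] [VP [V drew]]]] [RelC [Rel that] [VP [V cited]]]]]]
The span 'this scope that drew that cited' is the NP node built by NP → NP RelC.

NP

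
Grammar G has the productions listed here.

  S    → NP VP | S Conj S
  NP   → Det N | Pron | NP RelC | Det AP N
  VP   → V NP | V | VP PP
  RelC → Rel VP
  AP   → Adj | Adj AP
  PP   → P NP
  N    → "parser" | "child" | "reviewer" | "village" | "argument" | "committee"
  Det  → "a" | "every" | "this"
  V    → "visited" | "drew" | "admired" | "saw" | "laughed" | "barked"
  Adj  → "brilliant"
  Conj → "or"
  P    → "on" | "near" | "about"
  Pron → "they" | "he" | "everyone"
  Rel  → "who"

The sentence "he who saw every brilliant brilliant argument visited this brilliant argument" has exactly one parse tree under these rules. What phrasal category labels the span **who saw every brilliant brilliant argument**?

S
  NP
    NP
      Pron: he
    RelC
      Rel: who
      VP
        V: saw
        NP
          Det: every
          AP
            Adj: brilliant
            AP
              Adj: brilliant
          N: argument
  VP
    V: visited
    NP
      Det: this
      AP
        Adj: brilliant
      N: argument
The span 'who saw every brilliant brilliant argument' is the RelC node built by RelC → Rel VP.

RelC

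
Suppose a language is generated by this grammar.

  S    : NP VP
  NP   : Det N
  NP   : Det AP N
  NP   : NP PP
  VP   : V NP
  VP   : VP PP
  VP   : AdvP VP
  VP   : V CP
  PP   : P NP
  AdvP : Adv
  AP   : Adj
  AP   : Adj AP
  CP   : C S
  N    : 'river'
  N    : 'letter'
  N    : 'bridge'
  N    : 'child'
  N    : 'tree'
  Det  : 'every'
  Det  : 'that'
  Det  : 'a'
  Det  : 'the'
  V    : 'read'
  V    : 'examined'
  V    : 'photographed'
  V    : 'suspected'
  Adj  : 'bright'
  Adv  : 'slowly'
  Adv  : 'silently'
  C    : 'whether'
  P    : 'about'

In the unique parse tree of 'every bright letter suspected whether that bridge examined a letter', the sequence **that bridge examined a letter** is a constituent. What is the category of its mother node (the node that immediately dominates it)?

CP

S
  NP
    Det: every
    AP
      Adj: bright
    N: letter
  VP
    V: suspected
    CP
      C: whether
      S
        NP
          Det: that
          N: bridge
        VP
          V: examined
          NP
            Det: a
            N: letter
The span 'that bridge examined a letter' is the S node built by S → NP VP.
Its mother is the CP built by CP → C S.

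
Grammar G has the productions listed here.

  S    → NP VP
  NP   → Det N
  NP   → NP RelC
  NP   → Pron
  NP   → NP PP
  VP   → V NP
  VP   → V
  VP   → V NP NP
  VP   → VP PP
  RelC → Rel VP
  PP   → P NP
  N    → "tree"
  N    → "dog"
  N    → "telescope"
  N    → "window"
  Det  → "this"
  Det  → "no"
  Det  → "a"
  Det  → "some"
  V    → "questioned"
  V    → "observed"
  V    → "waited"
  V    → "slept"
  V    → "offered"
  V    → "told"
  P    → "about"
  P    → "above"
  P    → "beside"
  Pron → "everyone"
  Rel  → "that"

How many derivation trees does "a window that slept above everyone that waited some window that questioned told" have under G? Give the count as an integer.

10

Two of the 10 distinct bracketings:
[S [NP [NP [Det a] [N window]] [RelC [Rel that] [VP [VP [V slept]] [PP [P above] [NP [NP [Pron everyone]] [RelC [Rel that] [VP [V waited] [NP [NP [Det some] [N window]] [RelC [Rel that] [VP [V questioned]]]]]]]]]]] [VP [V told]]]
[S [NP [NP [Det a] [N window]] [RelC [Rel that] [VP [VP [V slept]] [PP [P above] [NP [NP [NP [Pron everyone]] [RelC [Rel that] [VP [V waited] [NP [Det some] [N window]]]]] [RelC [Rel that] [VP [V questioned]]]]]]]] [VP [V told]]]
The trees differ in how a recursive rule is bracketed over the same span.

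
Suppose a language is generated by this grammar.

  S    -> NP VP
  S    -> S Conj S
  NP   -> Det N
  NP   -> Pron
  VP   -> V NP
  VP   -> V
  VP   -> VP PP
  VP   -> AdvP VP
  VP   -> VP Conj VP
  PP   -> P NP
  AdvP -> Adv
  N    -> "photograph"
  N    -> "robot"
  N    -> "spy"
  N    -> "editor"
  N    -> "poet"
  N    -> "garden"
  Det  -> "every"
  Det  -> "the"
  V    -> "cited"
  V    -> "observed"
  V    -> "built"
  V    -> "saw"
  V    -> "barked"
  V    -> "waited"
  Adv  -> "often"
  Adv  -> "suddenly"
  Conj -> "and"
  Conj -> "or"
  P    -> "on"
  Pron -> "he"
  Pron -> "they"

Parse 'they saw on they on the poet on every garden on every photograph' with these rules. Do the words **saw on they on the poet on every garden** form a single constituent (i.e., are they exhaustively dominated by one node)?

Yes

[S [NP [Pron they]] [VP [VP [VP [VP [VP [V saw]] [PP [P on] [NP [Pron they]]]] [PP [P on] [NP [Det the] [N poet]]]] [PP [P on] [NP [Det every] [N garden]]]] [PP [P on] [NP [Det every] [N photograph]]]]]
The words 'saw on they on the poet on every garden' are exhaustively dominated by a single VP node (built by VP → VP PP), so they form a constituent.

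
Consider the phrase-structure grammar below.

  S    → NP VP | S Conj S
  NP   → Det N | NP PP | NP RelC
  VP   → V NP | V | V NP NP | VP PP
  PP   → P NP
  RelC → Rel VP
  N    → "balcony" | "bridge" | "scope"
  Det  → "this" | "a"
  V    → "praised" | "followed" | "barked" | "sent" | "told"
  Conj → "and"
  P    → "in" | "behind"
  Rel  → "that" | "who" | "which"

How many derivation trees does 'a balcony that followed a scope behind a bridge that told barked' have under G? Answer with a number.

7

Two of the 7 distinct bracketings:
[S [NP [NP [NP [Det a] [N balcony]] [RelC [Rel that] [VP [V followed] [NP [Det a] [N scope]]]]] [PP [P behind] [NP [NP [Det a] [N bridge]] [RelC [Rel that] [VP [V told]]]]]] [VP [V barked]]]
[S [NP [NP [Det a] [N balcony]] [RelC [Rel that] [VP [V followed] [NP [NP [Det a] [N scope]] [PP [P behind] [NP [NP [Det a] [N bridge]] [RelC [Rel that] [VP [V told]]]]]]]]] [VP [V barked]]]
The trees differ in how a recursive rule is bracketed over the same span.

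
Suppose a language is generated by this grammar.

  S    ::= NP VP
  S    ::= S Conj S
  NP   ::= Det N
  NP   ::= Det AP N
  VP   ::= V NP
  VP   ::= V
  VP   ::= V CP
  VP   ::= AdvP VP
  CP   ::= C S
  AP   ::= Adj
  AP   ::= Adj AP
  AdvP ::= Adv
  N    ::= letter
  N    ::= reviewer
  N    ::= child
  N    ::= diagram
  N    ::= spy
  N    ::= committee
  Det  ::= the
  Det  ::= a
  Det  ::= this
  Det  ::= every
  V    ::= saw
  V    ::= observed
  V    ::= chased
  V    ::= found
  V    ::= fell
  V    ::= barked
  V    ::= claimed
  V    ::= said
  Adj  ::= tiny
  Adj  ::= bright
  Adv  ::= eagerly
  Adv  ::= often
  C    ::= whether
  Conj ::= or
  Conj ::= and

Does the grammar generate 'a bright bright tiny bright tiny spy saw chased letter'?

Ungrammatical

A V word can never sit immediately before a V word in any string this grammar generates, so the substring 'saw chased' rules out a derivation.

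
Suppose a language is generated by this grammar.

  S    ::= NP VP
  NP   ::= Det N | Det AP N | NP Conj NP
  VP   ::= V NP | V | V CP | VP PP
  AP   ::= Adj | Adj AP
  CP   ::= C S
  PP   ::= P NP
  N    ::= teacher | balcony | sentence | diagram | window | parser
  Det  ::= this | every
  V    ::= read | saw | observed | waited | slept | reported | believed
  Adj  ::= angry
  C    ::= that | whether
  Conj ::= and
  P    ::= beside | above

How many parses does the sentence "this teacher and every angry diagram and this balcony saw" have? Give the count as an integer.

The two bracketings:
[S [NP [NP [Det this] [N teacher]] [Conj and] [NP [NP [Det every] [AP [Adj angry]] [N diagram]] [Conj and] [NP [Det this] [N balcony]]]] [VP [V saw]]]
[S [NP [NP [NP [Det this] [N teacher]] [Conj and] [NP [Det every] [AP [Adj angry]] [N diagram]]] [Conj and] [NP [Det this] [N balcony]]] [VP [V saw]]]
The trees differ in how a recursive rule is bracketed over the same span.

2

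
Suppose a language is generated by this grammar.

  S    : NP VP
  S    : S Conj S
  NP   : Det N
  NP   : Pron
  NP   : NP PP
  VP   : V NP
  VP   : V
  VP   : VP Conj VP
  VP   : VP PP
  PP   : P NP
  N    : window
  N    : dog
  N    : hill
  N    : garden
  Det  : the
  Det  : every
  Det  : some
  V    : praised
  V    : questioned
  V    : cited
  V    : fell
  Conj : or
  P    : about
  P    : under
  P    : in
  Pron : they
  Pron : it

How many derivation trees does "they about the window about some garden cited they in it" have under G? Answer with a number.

Two of the 4 distinct bracketings:
[S [NP [NP [Pron they]] [PP [P about] [NP [NP [Det the] [N window]] [PP [P about] [NP [Det some] [N garden]]]]]] [VP [V cited] [NP [NP [Pron they]] [PP [P in] [NP [Pron it]]]]]]
[S [NP [NP [Pron they]] [PP [P about] [NP [NP [Det the] [N window]] [PP [P about] [NP [Det some] [N garden]]]]]] [VP [VP [V cited] [NP [Pron they]]] [PP [P in] [NP [Pron it]]]]]
The difference turns on whether VP → VP PP is used at the relevant span, versus an alternative expansion of VP.

4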